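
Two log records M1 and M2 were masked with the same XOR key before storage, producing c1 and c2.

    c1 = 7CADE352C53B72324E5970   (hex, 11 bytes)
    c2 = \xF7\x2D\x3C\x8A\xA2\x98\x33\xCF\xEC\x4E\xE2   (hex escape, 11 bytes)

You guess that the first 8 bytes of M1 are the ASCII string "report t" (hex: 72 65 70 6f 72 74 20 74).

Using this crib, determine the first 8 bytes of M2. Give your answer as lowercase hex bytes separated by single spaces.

f9 e5 af b7 15 d7 61 89

First, c1 ⊕ c2 = (M1 ⊕ K) ⊕ (M2 ⊕ K) = M1 ⊕ M2, so the key drops out. Then M2 = (M1 ⊕ M2) ⊕ M1 over the first 8 bytes.
byte 0: (7c xor f7) xor 72 = 8b xor 72 = f9
byte 1: (ad xor 2d) xor 65 = 80 xor 65 = e5
byte 2: (e3 xor 3c) xor 70 = df xor 70 = af
byte 3: (52 xor 8a) xor 6f = d8 xor 6f = b7
byte 4: (c5 xor a2) xor 72 = 67 xor 72 = 15
byte 5: (3b xor 98) xor 74 = a3 xor 74 = d7
byte 6: (72 xor 33) xor 20 = 41 xor 20 = 61
byte 7: (32 xor cf) xor 74 = fd xor 74 = 89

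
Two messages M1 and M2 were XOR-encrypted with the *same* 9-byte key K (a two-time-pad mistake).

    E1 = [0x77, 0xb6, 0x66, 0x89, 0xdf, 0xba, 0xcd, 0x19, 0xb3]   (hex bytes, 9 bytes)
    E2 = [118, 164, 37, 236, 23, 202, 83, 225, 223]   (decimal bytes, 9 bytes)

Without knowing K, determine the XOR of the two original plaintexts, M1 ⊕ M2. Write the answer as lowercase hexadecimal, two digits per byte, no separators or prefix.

01124365c8709ef86c

E1 ⊕ E2 = (M1 ⊕ K) ⊕ (M2 ⊕ K) = M1 ⊕ M2 — the shared key cancels under XOR.
byte 0: 119 ^ 118 =   1
byte 1: 182 ^ 164 =  18
byte 2: 102 ^  37 =  67
byte 3: 137 ^ 236 = 101
byte 4: 223 ^  23 = 200
byte 5: 186 ^ 202 = 112
byte 6: 205 ^  83 = 158
byte 7:  25 ^ 225 = 248
byte 8: 179 ^ 223 = 108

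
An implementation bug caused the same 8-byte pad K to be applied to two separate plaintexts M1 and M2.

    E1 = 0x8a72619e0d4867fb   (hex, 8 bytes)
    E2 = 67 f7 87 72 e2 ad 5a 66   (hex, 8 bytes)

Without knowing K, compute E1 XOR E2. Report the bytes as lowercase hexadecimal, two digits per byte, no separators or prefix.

ed85e6ecefe53d9d

E1 ⊕ E2 = (M1 ⊕ K) ⊕ (M2 ⊕ K) = M1 ⊕ M2 — the shared key cancels under XOR.
8a ^ 67 = ed
72 ^ f7 = 85
61 ^ 87 = e6
9e ^ 72 = ec
0d ^ e2 = ef
48 ^ ad = e5
67 ^ 5a = 3d
fb ^ 66 = 9d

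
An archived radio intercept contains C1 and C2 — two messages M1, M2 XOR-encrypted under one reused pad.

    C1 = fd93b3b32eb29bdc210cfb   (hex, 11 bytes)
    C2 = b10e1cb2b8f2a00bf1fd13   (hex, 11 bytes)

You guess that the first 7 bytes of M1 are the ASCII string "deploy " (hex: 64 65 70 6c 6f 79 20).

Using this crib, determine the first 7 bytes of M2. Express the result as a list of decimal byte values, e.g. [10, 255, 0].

[40, 248, 223, 109, 249, 57, 27]

First, C1 ⊕ C2 = (M1 ⊕ K) ⊕ (M2 ⊕ K) = M1 ⊕ M2, so the key drops out. Then M2 = (M1 ⊕ M2) ⊕ M1 over the first 7 bytes.
byte 0: (fd xor b1) xor 64 = 4c xor 64 = 28
byte 1: (93 xor 0e) xor 65 = 9d xor 65 = f8
byte 2: (b3 xor 1c) xor 70 = af xor 70 = df
byte 3: (b3 xor b2) xor 6c = 01 xor 6c = 6d
byte 4: (2e xor b8) xor 6f = 96 xor 6f = f9
byte 5: (b2 xor f2) xor 79 = 40 xor 79 = 39
byte 6: (9b xor a0) xor 20 = 3b xor 20 = 1b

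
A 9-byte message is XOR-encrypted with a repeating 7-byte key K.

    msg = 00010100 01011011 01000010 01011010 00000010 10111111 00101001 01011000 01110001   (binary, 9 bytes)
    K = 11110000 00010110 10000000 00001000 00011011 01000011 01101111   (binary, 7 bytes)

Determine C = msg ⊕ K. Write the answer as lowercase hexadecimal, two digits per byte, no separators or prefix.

e44dc25219fc46a867

The 7-byte key repeats, so the effective keystream is f0 16 80 08 1b 43 6f f0 16.
byte 0:  20 XOR 240 = 228
byte 1:  91 XOR  22 =  77
byte 2:  66 XOR 128 = 194
byte 3:  90 XOR   8 =  82
byte 4:   2 XOR  27 =  25
byte 5: 191 XOR  67 = 252
byte 6:  41 XOR 111 =  70
byte 7:  88 XOR 240 = 168
byte 8: 113 XOR  22 = 103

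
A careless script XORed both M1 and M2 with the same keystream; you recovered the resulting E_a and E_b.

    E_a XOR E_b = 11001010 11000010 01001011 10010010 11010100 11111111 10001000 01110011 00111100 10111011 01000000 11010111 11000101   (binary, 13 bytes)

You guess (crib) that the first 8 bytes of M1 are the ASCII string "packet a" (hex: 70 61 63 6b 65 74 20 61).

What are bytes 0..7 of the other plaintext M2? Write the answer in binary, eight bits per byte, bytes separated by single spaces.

Since E_a ⊕ E_b = M1 ⊕ M2, XORing with the guessed M1 bytes yields the corresponding M2 bytes: M2 = (E_a ⊕ E_b) ⊕ M1.
ca ⊕ 70 = ba
c2 ⊕ 61 = a3
4b ⊕ 63 = 28
92 ⊕ 6b = f9
d4 ⊕ 65 = b1
ff ⊕ 74 = 8b
88 ⊕ 20 = a8
73 ⊕ 61 = 12

10111010 10100011 00101000 11111001 10110001 10001011 10101000 00010010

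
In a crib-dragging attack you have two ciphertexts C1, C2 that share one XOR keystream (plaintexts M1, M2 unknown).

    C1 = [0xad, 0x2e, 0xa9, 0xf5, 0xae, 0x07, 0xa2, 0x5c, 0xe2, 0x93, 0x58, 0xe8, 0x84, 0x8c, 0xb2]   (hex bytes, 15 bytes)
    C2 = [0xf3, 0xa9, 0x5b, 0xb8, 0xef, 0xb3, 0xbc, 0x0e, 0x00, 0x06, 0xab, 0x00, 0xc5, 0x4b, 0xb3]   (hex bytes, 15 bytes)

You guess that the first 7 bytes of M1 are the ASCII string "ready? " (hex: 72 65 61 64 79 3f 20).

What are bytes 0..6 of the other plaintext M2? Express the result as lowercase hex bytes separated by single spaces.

2c e2 93 29 38 8b 3e

First, C1 ⊕ C2 = (M1 ⊕ K) ⊕ (M2 ⊕ K) = M1 ⊕ M2, so the key drops out. Then M2 = (M1 ⊕ M2) ⊕ M1 over the first 7 bytes.
byte 0: (ad xor f3) xor 72 = 5e xor 72 = 2c
byte 1: (2e xor a9) xor 65 = 87 xor 65 = e2
byte 2: (a9 xor 5b) xor 61 = f2 xor 61 = 93
byte 3: (f5 xor b8) xor 64 = 4d xor 64 = 29
byte 4: (ae xor ef) xor 79 = 41 xor 79 = 38
byte 5: (07 xor b3) xor 3f = b4 xor 3f = 8b
byte 6: (a2 xor bc) xor 20 = 1e xor 20 = 3e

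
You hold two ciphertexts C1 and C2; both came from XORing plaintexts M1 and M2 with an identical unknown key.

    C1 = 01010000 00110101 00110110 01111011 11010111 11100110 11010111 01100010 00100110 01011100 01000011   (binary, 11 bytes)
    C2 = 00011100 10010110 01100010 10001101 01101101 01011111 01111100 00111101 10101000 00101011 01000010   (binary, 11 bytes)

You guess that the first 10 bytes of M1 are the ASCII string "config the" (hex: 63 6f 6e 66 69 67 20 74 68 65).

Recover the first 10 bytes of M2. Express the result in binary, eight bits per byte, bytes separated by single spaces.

First, C1 ⊕ C2 = (M1 ⊕ K) ⊕ (M2 ⊕ K) = M1 ⊕ M2, so the key drops out. Then M2 = (M1 ⊕ M2) ⊕ M1 over the first 10 bytes.
byte 0: (50 ⊕ 1c) ⊕ 63 = 4c ⊕ 63 = 2f
byte 1: (35 ⊕ 96) ⊕ 6f = a3 ⊕ 6f = cc
byte 2: (36 ⊕ 62) ⊕ 6e = 54 ⊕ 6e = 3a
byte 3: (7b ⊕ 8d) ⊕ 66 = f6 ⊕ 66 = 90
byte 4: (d7 ⊕ 6d) ⊕ 69 = ba ⊕ 69 = d3
byte 5: (e6 ⊕ 5f) ⊕ 67 = b9 ⊕ 67 = de
byte 6: (d7 ⊕ 7c) ⊕ 20 = ab ⊕ 20 = 8b
byte 7: (62 ⊕ 3d) ⊕ 74 = 5f ⊕ 74 = 2b
byte 8: (26 ⊕ a8) ⊕ 68 = 8e ⊕ 68 = e6
byte 9: (5c ⊕ 2b) ⊕ 65 = 77 ⊕ 65 = 12

00101111 11001100 00111010 10010000 11010011 11011110 10001011 00101011 11100110 00010010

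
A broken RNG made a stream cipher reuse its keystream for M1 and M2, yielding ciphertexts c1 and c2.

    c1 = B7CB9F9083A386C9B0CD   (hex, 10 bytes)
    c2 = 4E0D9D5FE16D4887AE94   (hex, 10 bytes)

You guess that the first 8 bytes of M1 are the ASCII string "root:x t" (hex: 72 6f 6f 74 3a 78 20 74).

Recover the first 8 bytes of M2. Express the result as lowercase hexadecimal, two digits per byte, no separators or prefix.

8ba96dbb58b6ee3a

First, c1 ⊕ c2 = (M1 ⊕ K) ⊕ (M2 ⊕ K) = M1 ⊕ M2, so the key drops out. Then M2 = (M1 ⊕ M2) ⊕ M1 over the first 8 bytes.
byte 0: (b7 xor 4e) xor 72 = f9 xor 72 = 8b
byte 1: (cb xor 0d) xor 6f = c6 xor 6f = a9
byte 2: (9f xor 9d) xor 6f = 02 xor 6f = 6d
byte 3: (90 xor 5f) xor 74 = cf xor 74 = bb
byte 4: (83 xor e1) xor 3a = 62 xor 3a = 58
byte 5: (a3 xor 6d) xor 78 = ce xor 78 = b6
byte 6: (86 xor 48) xor 20 = ce xor 20 = ee
byte 7: (c9 xor 87) xor 74 = 4e xor 74 = 3a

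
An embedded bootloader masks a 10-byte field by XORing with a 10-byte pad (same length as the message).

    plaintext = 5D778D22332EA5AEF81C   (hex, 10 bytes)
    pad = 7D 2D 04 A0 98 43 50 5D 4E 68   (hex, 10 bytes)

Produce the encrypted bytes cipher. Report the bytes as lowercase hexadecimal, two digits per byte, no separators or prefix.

205a8982ab6df5f3b674

byte 0: 5d ⊕ 7d = 20
byte 1: 77 ⊕ 2d = 5a
byte 2: 8d ⊕ 04 = 89
byte 3: 22 ⊕ a0 = 82
byte 4: 33 ⊕ 98 = ab
byte 5: 2e ⊕ 43 = 6d
byte 6: a5 ⊕ 50 = f5
byte 7: ae ⊕ 5d = f3
byte 8: f8 ⊕ 4e = b6
byte 9: 1c ⊕ 68 = 74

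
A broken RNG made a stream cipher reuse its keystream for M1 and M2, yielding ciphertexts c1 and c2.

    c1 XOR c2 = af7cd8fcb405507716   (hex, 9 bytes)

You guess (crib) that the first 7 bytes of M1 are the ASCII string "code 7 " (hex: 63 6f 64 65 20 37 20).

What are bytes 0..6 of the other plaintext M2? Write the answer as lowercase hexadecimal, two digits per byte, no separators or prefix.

cc13bc99943270

Since c1 ⊕ c2 = M1 ⊕ M2, XORing with the guessed M1 bytes yields the corresponding M2 bytes: M2 = (c1 ⊕ c2) ⊕ M1.
af xor 63 = cc
7c xor 6f = 13
d8 xor 64 = bc
fc xor 65 = 99
b4 xor 20 = 94
05 xor 37 = 32
50 xor 20 = 70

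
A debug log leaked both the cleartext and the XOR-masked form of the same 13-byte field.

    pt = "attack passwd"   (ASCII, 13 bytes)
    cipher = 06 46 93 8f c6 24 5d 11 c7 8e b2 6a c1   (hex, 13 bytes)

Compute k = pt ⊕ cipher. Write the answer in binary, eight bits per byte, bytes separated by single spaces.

01100111 00110010 11100111 11101110 10100101 01001111 01111101 01100001 10100110 11111101 11000001 00011101 10100101

Since cipher = pt ⊕ k, XORing both sides with pt gives k = pt ⊕ cipher.
01100001 xor 00000110 = 01100111
01110100 xor 01000110 = 00110010
01110100 xor 10010011 = 11100111
01100001 xor 10001111 = 11101110
01100011 xor 11000110 = 10100101
01101011 xor 00100100 = 01001111
00100000 xor 01011101 = 01111101
01110000 xor 00010001 = 01100001
01100001 xor 11000111 = 10100110
01110011 xor 10001110 = 11111101
01110011 xor 10110010 = 11000001
01110111 xor 01101010 = 00011101
01100100 xor 11000001 = 10100101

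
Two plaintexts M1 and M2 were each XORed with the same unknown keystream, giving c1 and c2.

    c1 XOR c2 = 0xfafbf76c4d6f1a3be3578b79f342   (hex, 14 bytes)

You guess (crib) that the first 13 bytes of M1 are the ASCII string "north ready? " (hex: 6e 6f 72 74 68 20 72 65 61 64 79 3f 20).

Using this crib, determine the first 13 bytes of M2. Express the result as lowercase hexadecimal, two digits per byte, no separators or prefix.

Since c1 ⊕ c2 = M1 ⊕ M2, XORing with the guessed M1 bytes yields the corresponding M2 bytes: M2 = (c1 ⊕ c2) ⊕ M1.
11111010 XOR 01101110 = 10010100
11111011 XOR 01101111 = 10010100
11110111 XOR 01110010 = 10000101
01101100 XOR 01110100 = 00011000
01001101 XOR 01101000 = 00100101
01101111 XOR 00100000 = 01001111
00011010 XOR 01110010 = 01101000
00111011 XOR 01100101 = 01011110
11100011 XOR 01100001 = 10000010
01010111 XOR 01100100 = 00110011
10001011 XOR 01111001 = 11110010
01111001 XOR 00111111 = 01000110
11110011 XOR 00100000 = 11010011

94948518254f685e8233f246d3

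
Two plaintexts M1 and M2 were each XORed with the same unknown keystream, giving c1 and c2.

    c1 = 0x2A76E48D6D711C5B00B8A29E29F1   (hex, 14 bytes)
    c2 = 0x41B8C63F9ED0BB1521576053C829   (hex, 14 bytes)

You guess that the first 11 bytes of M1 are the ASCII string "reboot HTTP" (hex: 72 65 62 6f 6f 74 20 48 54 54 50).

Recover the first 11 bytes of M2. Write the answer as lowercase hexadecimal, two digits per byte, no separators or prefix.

19ab40dd9cd5870675bb92

First, c1 ⊕ c2 = (M1 ⊕ K) ⊕ (M2 ⊕ K) = M1 ⊕ M2, so the key drops out. Then M2 = (M1 ⊕ M2) ⊕ M1 over the first 11 bytes.
byte 0: (2a XOR 41) XOR 72 = 6b XOR 72 = 19
byte 1: (76 XOR b8) XOR 65 = ce XOR 65 = ab
byte 2: (e4 XOR c6) XOR 62 = 22 XOR 62 = 40
byte 3: (8d XOR 3f) XOR 6f = b2 XOR 6f = dd
byte 4: (6d XOR 9e) XOR 6f = f3 XOR 6f = 9c
byte 5: (71 XOR d0) XOR 74 = a1 XOR 74 = d5
byte 6: (1c XOR bb) XOR 20 = a7 XOR 20 = 87
byte 7: (5b XOR 15) XOR 48 = 4e XOR 48 = 06
byte 8: (00 XOR 21) XOR 54 = 21 XOR 54 = 75
byte 9: (b8 XOR 57) XOR 54 = ef XOR 54 = bb
byte 10: (a2 XOR 60) XOR 50 = c2 XOR 50 = 92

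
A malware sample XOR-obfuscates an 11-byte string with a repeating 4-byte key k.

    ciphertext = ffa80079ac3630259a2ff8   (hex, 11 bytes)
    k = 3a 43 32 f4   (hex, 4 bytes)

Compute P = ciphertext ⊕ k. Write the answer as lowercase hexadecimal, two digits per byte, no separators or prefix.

c5eb328d967502d1a06cca

The 4-byte key repeats, so the effective keystream is 3a 43 32 f4 3a 43 32 f4 3a 43 32.
byte 0: ff ⊕ 3a = c5
byte 1: a8 ⊕ 43 = eb
byte 2: 00 ⊕ 32 = 32
byte 3: 79 ⊕ f4 = 8d
byte 4: ac ⊕ 3a = 96
byte 5: 36 ⊕ 43 = 75
byte 6: 30 ⊕ 32 = 02
byte 7: 25 ⊕ f4 = d1
byte 8: 9a ⊕ 3a = a0
byte 9: 2f ⊕ 43 = 6c
byte 10: f8 ⊕ 32 = ca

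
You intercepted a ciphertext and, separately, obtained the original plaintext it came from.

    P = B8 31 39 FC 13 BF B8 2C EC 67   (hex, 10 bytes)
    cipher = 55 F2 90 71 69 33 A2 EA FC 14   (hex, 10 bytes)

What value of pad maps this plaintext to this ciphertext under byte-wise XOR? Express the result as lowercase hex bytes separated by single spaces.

ed c3 a9 8d 7a 8c 1a c6 10 73

Since cipher = P ⊕ pad, XORing both sides with P gives pad = P ⊕ cipher.
b8 xor 55 = ed
31 xor f2 = c3
39 xor 90 = a9
fc xor 71 = 8d
13 xor 69 = 7a
bf xor 33 = 8c
b8 xor a2 = 1a
2c xor ea = c6
ec xor fc = 10
67 xor 14 = 73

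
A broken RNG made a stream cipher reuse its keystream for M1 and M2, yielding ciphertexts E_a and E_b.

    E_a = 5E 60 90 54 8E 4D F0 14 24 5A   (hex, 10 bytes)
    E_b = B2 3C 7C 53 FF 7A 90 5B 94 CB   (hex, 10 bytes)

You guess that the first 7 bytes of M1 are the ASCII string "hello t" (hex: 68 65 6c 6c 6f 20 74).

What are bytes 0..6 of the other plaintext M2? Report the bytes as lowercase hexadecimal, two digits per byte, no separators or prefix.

8439806b1e1714

First, E_a ⊕ E_b = (M1 ⊕ K) ⊕ (M2 ⊕ K) = M1 ⊕ M2, so the key drops out. Then M2 = (M1 ⊕ M2) ⊕ M1 over the first 7 bytes.
byte 0: (5e XOR b2) XOR 68 = ec XOR 68 = 84
byte 1: (60 XOR 3c) XOR 65 = 5c XOR 65 = 39
byte 2: (90 XOR 7c) XOR 6c = ec XOR 6c = 80
byte 3: (54 XOR 53) XOR 6c = 07 XOR 6c = 6b
byte 4: (8e XOR ff) XOR 6f = 71 XOR 6f = 1e
byte 5: (4d XOR 7a) XOR 20 = 37 XOR 20 = 17
byte 6: (f0 XOR 90) XOR 74 = 60 XOR 74 = 14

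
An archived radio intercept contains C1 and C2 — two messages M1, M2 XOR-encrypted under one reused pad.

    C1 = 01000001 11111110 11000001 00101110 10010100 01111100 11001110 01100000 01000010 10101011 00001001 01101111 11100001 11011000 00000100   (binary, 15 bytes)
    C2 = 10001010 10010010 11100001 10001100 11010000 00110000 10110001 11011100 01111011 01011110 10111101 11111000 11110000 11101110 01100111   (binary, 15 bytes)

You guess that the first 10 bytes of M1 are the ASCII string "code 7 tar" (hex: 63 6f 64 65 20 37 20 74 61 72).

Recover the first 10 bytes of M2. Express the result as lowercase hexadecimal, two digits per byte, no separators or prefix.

First, C1 ⊕ C2 = (M1 ⊕ K) ⊕ (M2 ⊕ K) = M1 ⊕ M2, so the key drops out. Then M2 = (M1 ⊕ M2) ⊕ M1 over the first 10 bytes.
byte 0: (41 ^ 8a) ^ 63 = cb ^ 63 = a8
byte 1: (fe ^ 92) ^ 6f = 6c ^ 6f = 03
byte 2: (c1 ^ e1) ^ 64 = 20 ^ 64 = 44
byte 3: (2e ^ 8c) ^ 65 = a2 ^ 65 = c7
byte 4: (94 ^ d0) ^ 20 = 44 ^ 20 = 64
byte 5: (7c ^ 30) ^ 37 = 4c ^ 37 = 7b
byte 6: (ce ^ b1) ^ 20 = 7f ^ 20 = 5f
byte 7: (60 ^ dc) ^ 74 = bc ^ 74 = c8
byte 8: (42 ^ 7b) ^ 61 = 39 ^ 61 = 58
byte 9: (ab ^ 5e) ^ 72 = f5 ^ 72 = 87

a80344c7647b5fc85887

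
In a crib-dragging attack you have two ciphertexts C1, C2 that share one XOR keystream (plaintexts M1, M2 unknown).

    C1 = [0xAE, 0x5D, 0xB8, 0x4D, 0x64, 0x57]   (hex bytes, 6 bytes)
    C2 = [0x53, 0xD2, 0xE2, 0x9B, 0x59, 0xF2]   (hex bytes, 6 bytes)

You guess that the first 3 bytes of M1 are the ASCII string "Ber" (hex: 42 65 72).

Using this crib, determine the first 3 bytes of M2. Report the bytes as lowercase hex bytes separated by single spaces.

First, C1 ⊕ C2 = (M1 ⊕ K) ⊕ (M2 ⊕ K) = M1 ⊕ M2, so the key drops out. Then M2 = (M1 ⊕ M2) ⊕ M1 over the first 3 bytes.
byte 0: (ae xor 53) xor 42 = fd xor 42 = bf
byte 1: (5d xor d2) xor 65 = 8f xor 65 = ea
byte 2: (b8 xor e2) xor 72 = 5a xor 72 = 28

bf ea 28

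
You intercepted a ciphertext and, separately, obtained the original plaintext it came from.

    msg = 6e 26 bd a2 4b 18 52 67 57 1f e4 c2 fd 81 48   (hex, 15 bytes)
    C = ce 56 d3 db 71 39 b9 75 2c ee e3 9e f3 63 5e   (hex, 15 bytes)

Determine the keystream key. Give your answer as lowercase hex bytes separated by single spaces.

a0 70 6e 79 3a 21 eb 12 7b f1 07 5c 0e e2 16

Since C = msg ⊕ key, XORing both sides with msg gives key = msg ⊕ C.
6e XOR ce = a0
26 XOR 56 = 70
bd XOR d3 = 6e
a2 XOR db = 79
4b XOR 71 = 3a
18 XOR 39 = 21
52 XOR b9 = eb
67 XOR 75 = 12
57 XOR 2c = 7b
1f XOR ee = f1
e4 XOR e3 = 07
c2 XOR 9e = 5c
fd XOR f3 = 0e
81 XOR 63 = e2
48 XOR 5e = 16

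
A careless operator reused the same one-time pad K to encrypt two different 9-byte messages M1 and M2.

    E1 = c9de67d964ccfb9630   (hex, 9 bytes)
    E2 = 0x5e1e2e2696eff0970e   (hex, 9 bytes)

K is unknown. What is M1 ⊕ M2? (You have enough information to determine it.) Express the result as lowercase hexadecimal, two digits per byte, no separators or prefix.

E1 ⊕ E2 = (M1 ⊕ K) ⊕ (M2 ⊕ K) = M1 ⊕ M2 — the shared key cancels under XOR.
c9 xor 5e = 97
de xor 1e = c0
67 xor 2e = 49
d9 xor 26 = ff
64 xor 96 = f2
cc xor ef = 23
fb xor f0 = 0b
96 xor 97 = 01
30 xor 0e = 3e

97c049fff2230b013e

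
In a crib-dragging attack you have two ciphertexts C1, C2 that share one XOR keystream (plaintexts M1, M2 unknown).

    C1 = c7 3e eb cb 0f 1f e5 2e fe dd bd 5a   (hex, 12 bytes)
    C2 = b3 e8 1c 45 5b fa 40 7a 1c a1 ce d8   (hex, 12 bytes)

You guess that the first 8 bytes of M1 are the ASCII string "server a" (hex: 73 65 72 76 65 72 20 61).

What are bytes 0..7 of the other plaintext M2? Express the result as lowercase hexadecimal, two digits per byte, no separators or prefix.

First, C1 ⊕ C2 = (M1 ⊕ K) ⊕ (M2 ⊕ K) = M1 ⊕ M2, so the key drops out. Then M2 = (M1 ⊕ M2) ⊕ M1 over the first 8 bytes.
byte 0: (c7 XOR b3) XOR 73 = 74 XOR 73 = 07
byte 1: (3e XOR e8) XOR 65 = d6 XOR 65 = b3
byte 2: (eb XOR 1c) XOR 72 = f7 XOR 72 = 85
byte 3: (cb XOR 45) XOR 76 = 8e XOR 76 = f8
byte 4: (0f XOR 5b) XOR 65 = 54 XOR 65 = 31
byte 5: (1f XOR fa) XOR 72 = e5 XOR 72 = 97
byte 6: (e5 XOR 40) XOR 20 = a5 XOR 20 = 85
byte 7: (2e XOR 7a) XOR 61 = 54 XOR 61 = 35

07b385f831978535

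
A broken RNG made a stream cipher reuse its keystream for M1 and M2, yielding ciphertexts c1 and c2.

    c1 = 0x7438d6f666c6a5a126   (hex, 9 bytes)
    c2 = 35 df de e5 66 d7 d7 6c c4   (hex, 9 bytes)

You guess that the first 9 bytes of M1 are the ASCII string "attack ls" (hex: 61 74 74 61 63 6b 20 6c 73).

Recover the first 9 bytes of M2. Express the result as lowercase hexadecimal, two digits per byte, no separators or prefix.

20937c72637a52a191

First, c1 ⊕ c2 = (M1 ⊕ K) ⊕ (M2 ⊕ K) = M1 ⊕ M2, so the key drops out. Then M2 = (M1 ⊕ M2) ⊕ M1 over the first 9 bytes.
byte 0: (74 XOR 35) XOR 61 = 41 XOR 61 = 20
byte 1: (38 XOR df) XOR 74 = e7 XOR 74 = 93
byte 2: (d6 XOR de) XOR 74 = 08 XOR 74 = 7c
byte 3: (f6 XOR e5) XOR 61 = 13 XOR 61 = 72
byte 4: (66 XOR 66) XOR 63 = 00 XOR 63 = 63
byte 5: (c6 XOR d7) XOR 6b = 11 XOR 6b = 7a
byte 6: (a5 XOR d7) XOR 20 = 72 XOR 20 = 52
byte 7: (a1 XOR 6c) XOR 6c = cd XOR 6c = a1
byte 8: (26 XOR c4) XOR 73 = e2 XOR 73 = 91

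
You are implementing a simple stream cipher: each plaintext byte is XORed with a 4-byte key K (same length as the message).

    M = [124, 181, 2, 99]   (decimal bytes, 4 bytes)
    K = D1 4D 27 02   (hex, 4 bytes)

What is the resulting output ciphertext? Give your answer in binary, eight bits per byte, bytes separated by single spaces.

10101101 11111000 00100101 01100001

01111100 ^ 11010001 = 10101101
10110101 ^ 01001101 = 11111000
00000010 ^ 00100111 = 00100101
01100011 ^ 00000010 = 01100001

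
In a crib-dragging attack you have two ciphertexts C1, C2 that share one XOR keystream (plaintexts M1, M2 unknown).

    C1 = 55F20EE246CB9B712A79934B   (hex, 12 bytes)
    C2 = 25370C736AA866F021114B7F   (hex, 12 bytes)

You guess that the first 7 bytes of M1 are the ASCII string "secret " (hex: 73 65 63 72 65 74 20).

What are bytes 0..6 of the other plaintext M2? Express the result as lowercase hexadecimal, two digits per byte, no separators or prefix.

First, C1 ⊕ C2 = (M1 ⊕ K) ⊕ (M2 ⊕ K) = M1 ⊕ M2, so the key drops out. Then M2 = (M1 ⊕ M2) ⊕ M1 over the first 7 bytes.
byte 0: (55 XOR 25) XOR 73 = 70 XOR 73 = 03
byte 1: (f2 XOR 37) XOR 65 = c5 XOR 65 = a0
byte 2: (0e XOR 0c) XOR 63 = 02 XOR 63 = 61
byte 3: (e2 XOR 73) XOR 72 = 91 XOR 72 = e3
byte 4: (46 XOR 6a) XOR 65 = 2c XOR 65 = 49
byte 5: (cb XOR a8) XOR 74 = 63 XOR 74 = 17
byte 6: (9b XOR 66) XOR 20 = fd XOR 20 = dd

03a061e34917dd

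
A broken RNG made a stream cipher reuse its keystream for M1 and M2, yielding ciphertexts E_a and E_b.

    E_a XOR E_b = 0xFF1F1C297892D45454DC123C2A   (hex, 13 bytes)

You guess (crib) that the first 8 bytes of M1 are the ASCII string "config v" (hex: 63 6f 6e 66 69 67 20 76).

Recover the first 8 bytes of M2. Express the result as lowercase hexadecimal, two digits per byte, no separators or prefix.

9c70724f11f5f422

Since E_a ⊕ E_b = M1 ⊕ M2, XORing with the guessed M1 bytes yields the corresponding M2 bytes: M2 = (E_a ⊕ E_b) ⊕ M1.
byte 0: ff ⊕ 63 = 9c
byte 1: 1f ⊕ 6f = 70
byte 2: 1c ⊕ 6e = 72
byte 3: 29 ⊕ 66 = 4f
byte 4: 78 ⊕ 69 = 11
byte 5: 92 ⊕ 67 = f5
byte 6: d4 ⊕ 20 = f4
byte 7: 54 ⊕ 76 = 22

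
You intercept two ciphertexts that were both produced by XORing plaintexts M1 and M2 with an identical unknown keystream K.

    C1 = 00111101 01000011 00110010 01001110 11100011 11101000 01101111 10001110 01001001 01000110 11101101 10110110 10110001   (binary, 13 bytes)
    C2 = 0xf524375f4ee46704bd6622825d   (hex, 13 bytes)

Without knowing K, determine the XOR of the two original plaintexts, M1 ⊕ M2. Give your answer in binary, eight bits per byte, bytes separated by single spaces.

C1 ⊕ C2 = (M1 ⊕ K) ⊕ (M2 ⊕ K) = M1 ⊕ M2 — the shared key cancels under XOR.
3d ^ f5 = c8
43 ^ 24 = 67
32 ^ 37 = 05
4e ^ 5f = 11
e3 ^ 4e = ad
e8 ^ e4 = 0c
6f ^ 67 = 08
8e ^ 04 = 8a
49 ^ bd = f4
46 ^ 66 = 20
ed ^ 22 = cf
b6 ^ 82 = 34
b1 ^ 5d = ec

11001000 01100111 00000101 00010001 10101101 00001100 00001000 10001010 11110100 00100000 11001111 00110100 11101100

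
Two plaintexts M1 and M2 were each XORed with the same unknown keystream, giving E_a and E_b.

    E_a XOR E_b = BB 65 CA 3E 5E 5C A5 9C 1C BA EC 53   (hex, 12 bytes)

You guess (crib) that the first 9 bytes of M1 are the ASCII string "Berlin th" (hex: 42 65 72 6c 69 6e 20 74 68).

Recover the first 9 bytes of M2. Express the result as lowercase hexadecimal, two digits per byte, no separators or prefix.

Since E_a ⊕ E_b = M1 ⊕ M2, XORing with the guessed M1 bytes yields the corresponding M2 bytes: M2 = (E_a ⊕ E_b) ⊕ M1.
byte 0: 187 XOR  66 = 249
byte 1: 101 XOR 101 =   0
byte 2: 202 XOR 114 = 184
byte 3:  62 XOR 108 =  82
byte 4:  94 XOR 105 =  55
byte 5:  92 XOR 110 =  50
byte 6: 165 XOR  32 = 133
byte 7: 156 XOR 116 = 232
byte 8:  28 XOR 104 = 116

f900b852373285e874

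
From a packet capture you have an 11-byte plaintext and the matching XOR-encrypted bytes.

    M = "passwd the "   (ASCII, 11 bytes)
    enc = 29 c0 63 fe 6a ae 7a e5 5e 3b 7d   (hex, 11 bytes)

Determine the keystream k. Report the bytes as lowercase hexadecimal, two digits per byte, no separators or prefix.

59a1108d1dca5a91365e5d

Since enc = M ⊕ k, XORing both sides with M gives k = M ⊕ enc.
byte 0: 70 xor 29 = 59
byte 1: 61 xor c0 = a1
byte 2: 73 xor 63 = 10
byte 3: 73 xor fe = 8d
byte 4: 77 xor 6a = 1d
byte 5: 64 xor ae = ca
byte 6: 20 xor 7a = 5a
byte 7: 74 xor e5 = 91
byte 8: 68 xor 5e = 36
byte 9: 65 xor 3b = 5e
byte 10: 20 xor 7d = 5d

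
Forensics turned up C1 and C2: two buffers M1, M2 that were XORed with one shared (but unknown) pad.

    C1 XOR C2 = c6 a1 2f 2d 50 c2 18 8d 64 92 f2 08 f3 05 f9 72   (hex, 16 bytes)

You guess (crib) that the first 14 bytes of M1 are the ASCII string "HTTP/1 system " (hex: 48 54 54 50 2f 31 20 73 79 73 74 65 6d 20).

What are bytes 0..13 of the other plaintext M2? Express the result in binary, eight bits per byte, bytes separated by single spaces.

10001110 11110101 01111011 01111101 01111111 11110011 00111000 11111110 00011101 11100001 10000110 01101101 10011110 00100101

Since C1 ⊕ C2 = M1 ⊕ M2, XORing with the guessed M1 bytes yields the corresponding M2 bytes: M2 = (C1 ⊕ C2) ⊕ M1.
c6 xor 48 = 8e
a1 xor 54 = f5
2f xor 54 = 7b
2d xor 50 = 7d
50 xor 2f = 7f
c2 xor 31 = f3
18 xor 20 = 38
8d xor 73 = fe
64 xor 79 = 1d
92 xor 73 = e1
f2 xor 74 = 86
08 xor 65 = 6d
f3 xor 6d = 9e
05 xor 20 = 25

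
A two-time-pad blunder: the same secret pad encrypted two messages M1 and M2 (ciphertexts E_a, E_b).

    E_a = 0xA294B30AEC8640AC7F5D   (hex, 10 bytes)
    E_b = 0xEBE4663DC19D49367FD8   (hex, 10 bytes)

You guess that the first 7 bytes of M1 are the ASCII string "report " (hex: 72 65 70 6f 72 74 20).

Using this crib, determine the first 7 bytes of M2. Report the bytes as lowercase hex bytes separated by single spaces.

3b 15 a5 58 5f 6f 29

First, E_a ⊕ E_b = (M1 ⊕ K) ⊕ (M2 ⊕ K) = M1 ⊕ M2, so the key drops out. Then M2 = (M1 ⊕ M2) ⊕ M1 over the first 7 bytes.
byte 0: (a2 ^ eb) ^ 72 = 49 ^ 72 = 3b
byte 1: (94 ^ e4) ^ 65 = 70 ^ 65 = 15
byte 2: (b3 ^ 66) ^ 70 = d5 ^ 70 = a5
byte 3: (0a ^ 3d) ^ 6f = 37 ^ 6f = 58
byte 4: (ec ^ c1) ^ 72 = 2d ^ 72 = 5f
byte 5: (86 ^ 9d) ^ 74 = 1b ^ 74 = 6f
byte 6: (40 ^ 49) ^ 20 = 09 ^ 20 = 29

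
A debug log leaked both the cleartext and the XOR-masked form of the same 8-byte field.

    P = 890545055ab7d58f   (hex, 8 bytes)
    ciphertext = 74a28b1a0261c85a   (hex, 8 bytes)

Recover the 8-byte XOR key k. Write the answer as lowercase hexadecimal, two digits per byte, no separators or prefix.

Since ciphertext = P ⊕ k, XORing both sides with P gives k = P ⊕ ciphertext.
byte 0: 10001001 XOR 01110100 = 11111101
byte 1: 00000101 XOR 10100010 = 10100111
byte 2: 01000101 XOR 10001011 = 11001110
byte 3: 00000101 XOR 00011010 = 00011111
byte 4: 01011010 XOR 00000010 = 01011000
byte 5: 10110111 XOR 01100001 = 11010110
byte 6: 11010101 XOR 11001000 = 00011101
byte 7: 10001111 XOR 01011010 = 11010101

fda7ce1f58d61dd5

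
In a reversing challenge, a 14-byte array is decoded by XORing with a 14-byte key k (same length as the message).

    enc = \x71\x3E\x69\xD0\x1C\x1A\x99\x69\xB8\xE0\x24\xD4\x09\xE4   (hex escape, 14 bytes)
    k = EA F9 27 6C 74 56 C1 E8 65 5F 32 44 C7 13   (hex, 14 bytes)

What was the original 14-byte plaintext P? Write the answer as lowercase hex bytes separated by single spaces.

XOR is its own inverse, so applying the key byte-wise gives the result directly.
71 xor ea = 9b
3e xor f9 = c7
69 xor 27 = 4e
d0 xor 6c = bc
1c xor 74 = 68
1a xor 56 = 4c
99 xor c1 = 58
69 xor e8 = 81
b8 xor 65 = dd
e0 xor 5f = bf
24 xor 32 = 16
d4 xor 44 = 90
09 xor c7 = ce
e4 xor 13 = f7

9b c7 4e bc 68 4c 58 81 dd bf 16 90 ce f7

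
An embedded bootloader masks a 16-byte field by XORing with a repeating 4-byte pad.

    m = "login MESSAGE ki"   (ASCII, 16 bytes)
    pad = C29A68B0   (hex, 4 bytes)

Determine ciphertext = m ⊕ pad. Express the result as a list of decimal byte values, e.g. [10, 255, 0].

[174, 245, 15, 217, 172, 186, 37, 245, 145, 201, 41, 247, 135, 186, 3, 217]

The 4-byte key repeats, so the effective keystream is c2 9a 68 b0 c2 9a 68 b0 c2 9a 68 b0 c2 9a 68 b0.
byte 0: 6c ^ c2 = ae
byte 1: 6f ^ 9a = f5
byte 2: 67 ^ 68 = 0f
byte 3: 69 ^ b0 = d9
byte 4: 6e ^ c2 = ac
byte 5: 20 ^ 9a = ba
byte 6: 4d ^ 68 = 25
byte 7: 45 ^ b0 = f5
byte 8: 53 ^ c2 = 91
byte 9: 53 ^ 9a = c9
byte 10: 41 ^ 68 = 29
byte 11: 47 ^ b0 = f7
byte 12: 45 ^ c2 = 87
byte 13: 20 ^ 9a = ba
byte 14: 6b ^ 68 = 03
byte 15: 69 ^ b0 = d9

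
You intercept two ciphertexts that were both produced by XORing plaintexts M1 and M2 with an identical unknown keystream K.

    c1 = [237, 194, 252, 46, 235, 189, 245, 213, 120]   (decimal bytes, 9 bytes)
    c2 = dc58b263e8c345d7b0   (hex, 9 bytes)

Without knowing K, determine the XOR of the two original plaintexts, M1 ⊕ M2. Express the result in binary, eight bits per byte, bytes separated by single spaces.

c1 ⊕ c2 = (M1 ⊕ K) ⊕ (M2 ⊕ K) = M1 ⊕ M2 — the shared key cancels under XOR.
byte 0: 11101101 ⊕ 11011100 = 00110001
byte 1: 11000010 ⊕ 01011000 = 10011010
byte 2: 11111100 ⊕ 10110010 = 01001110
byte 3: 00101110 ⊕ 01100011 = 01001101
byte 4: 11101011 ⊕ 11101000 = 00000011
byte 5: 10111101 ⊕ 11000011 = 01111110
byte 6: 11110101 ⊕ 01000101 = 10110000
byte 7: 11010101 ⊕ 11010111 = 00000010
byte 8: 01111000 ⊕ 10110000 = 11001000

00110001 10011010 01001110 01001101 00000011 01111110 10110000 00000010 11001000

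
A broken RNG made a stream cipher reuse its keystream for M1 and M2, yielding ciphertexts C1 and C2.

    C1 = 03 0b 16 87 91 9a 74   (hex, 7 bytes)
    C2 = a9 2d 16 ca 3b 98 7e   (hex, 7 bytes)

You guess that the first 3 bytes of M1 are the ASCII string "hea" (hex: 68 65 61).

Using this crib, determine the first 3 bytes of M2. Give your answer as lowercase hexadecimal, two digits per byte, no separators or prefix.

c24361

First, C1 ⊕ C2 = (M1 ⊕ K) ⊕ (M2 ⊕ K) = M1 ⊕ M2, so the key drops out. Then M2 = (M1 ⊕ M2) ⊕ M1 over the first 3 bytes.
byte 0: (03 ⊕ a9) ⊕ 68 = aa ⊕ 68 = c2
byte 1: (0b ⊕ 2d) ⊕ 65 = 26 ⊕ 65 = 43
byte 2: (16 ⊕ 16) ⊕ 61 = 00 ⊕ 61 = 61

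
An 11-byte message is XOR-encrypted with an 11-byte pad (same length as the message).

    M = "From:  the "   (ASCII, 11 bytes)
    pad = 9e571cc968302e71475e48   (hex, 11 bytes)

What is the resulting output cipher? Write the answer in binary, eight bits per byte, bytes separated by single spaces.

byte 0: 46 XOR 9e = d8
byte 1: 72 XOR 57 = 25
byte 2: 6f XOR 1c = 73
byte 3: 6d XOR c9 = a4
byte 4: 3a XOR 68 = 52
byte 5: 20 XOR 30 = 10
byte 6: 20 XOR 2e = 0e
byte 7: 74 XOR 71 = 05
byte 8: 68 XOR 47 = 2f
byte 9: 65 XOR 5e = 3b
byte 10: 20 XOR 48 = 68

11011000 00100101 01110011 10100100 01010010 00010000 00001110 00000101 00101111 00111011 01101000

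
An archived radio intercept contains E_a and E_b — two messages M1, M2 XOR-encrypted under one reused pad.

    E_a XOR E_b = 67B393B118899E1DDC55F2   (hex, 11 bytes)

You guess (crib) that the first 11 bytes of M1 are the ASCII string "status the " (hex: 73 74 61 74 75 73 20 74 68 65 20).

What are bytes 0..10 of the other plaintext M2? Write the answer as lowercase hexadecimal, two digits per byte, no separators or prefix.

Since E_a ⊕ E_b = M1 ⊕ M2, XORing with the guessed M1 bytes yields the corresponding M2 bytes: M2 = (E_a ⊕ E_b) ⊕ M1.
byte 0: 67 ⊕ 73 = 14
byte 1: b3 ⊕ 74 = c7
byte 2: 93 ⊕ 61 = f2
byte 3: b1 ⊕ 74 = c5
byte 4: 18 ⊕ 75 = 6d
byte 5: 89 ⊕ 73 = fa
byte 6: 9e ⊕ 20 = be
byte 7: 1d ⊕ 74 = 69
byte 8: dc ⊕ 68 = b4
byte 9: 55 ⊕ 65 = 30
byte 10: f2 ⊕ 20 = d2

14c7f2c56dfabe69b430d2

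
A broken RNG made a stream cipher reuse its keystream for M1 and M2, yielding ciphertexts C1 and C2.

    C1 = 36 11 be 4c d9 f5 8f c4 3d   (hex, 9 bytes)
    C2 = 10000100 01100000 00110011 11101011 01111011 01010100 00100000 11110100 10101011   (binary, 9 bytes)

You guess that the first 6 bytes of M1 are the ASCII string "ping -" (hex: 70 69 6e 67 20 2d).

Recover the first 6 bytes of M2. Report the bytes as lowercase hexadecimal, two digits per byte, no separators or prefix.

First, C1 ⊕ C2 = (M1 ⊕ K) ⊕ (M2 ⊕ K) = M1 ⊕ M2, so the key drops out. Then M2 = (M1 ⊕ M2) ⊕ M1 over the first 6 bytes.
byte 0: (36 xor 84) xor 70 = b2 xor 70 = c2
byte 1: (11 xor 60) xor 69 = 71 xor 69 = 18
byte 2: (be xor 33) xor 6e = 8d xor 6e = e3
byte 3: (4c xor eb) xor 67 = a7 xor 67 = c0
byte 4: (d9 xor 7b) xor 20 = a2 xor 20 = 82
byte 5: (f5 xor 54) xor 2d = a1 xor 2d = 8c

c218e3c0828c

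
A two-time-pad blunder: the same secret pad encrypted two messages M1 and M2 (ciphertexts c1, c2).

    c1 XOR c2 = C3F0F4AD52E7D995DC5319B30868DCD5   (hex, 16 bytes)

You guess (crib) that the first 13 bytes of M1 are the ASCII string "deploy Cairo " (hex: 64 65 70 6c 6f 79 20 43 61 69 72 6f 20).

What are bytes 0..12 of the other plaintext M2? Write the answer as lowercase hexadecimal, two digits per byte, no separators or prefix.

a79584c13d9ef9d6bd3a6bdc28

Since c1 ⊕ c2 = M1 ⊕ M2, XORing with the guessed M1 bytes yields the corresponding M2 bytes: M2 = (c1 ⊕ c2) ⊕ M1.
byte 0: c3 XOR 64 = a7
byte 1: f0 XOR 65 = 95
byte 2: f4 XOR 70 = 84
byte 3: ad XOR 6c = c1
byte 4: 52 XOR 6f = 3d
byte 5: e7 XOR 79 = 9e
byte 6: d9 XOR 20 = f9
byte 7: 95 XOR 43 = d6
byte 8: dc XOR 61 = bd
byte 9: 53 XOR 69 = 3a
byte 10: 19 XOR 72 = 6b
byte 11: b3 XOR 6f = dc
byte 12: 08 XOR 20 = 28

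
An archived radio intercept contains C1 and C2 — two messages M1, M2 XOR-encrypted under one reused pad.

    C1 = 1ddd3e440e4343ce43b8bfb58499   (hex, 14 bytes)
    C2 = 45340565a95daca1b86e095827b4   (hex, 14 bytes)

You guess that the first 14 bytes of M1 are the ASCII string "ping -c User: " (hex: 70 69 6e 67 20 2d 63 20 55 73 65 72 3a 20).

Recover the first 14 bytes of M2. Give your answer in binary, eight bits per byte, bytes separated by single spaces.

First, C1 ⊕ C2 = (M1 ⊕ K) ⊕ (M2 ⊕ K) = M1 ⊕ M2, so the key drops out. Then M2 = (M1 ⊕ M2) ⊕ M1 over the first 14 bytes.
byte 0: (1d ⊕ 45) ⊕ 70 = 58 ⊕ 70 = 28
byte 1: (dd ⊕ 34) ⊕ 69 = e9 ⊕ 69 = 80
byte 2: (3e ⊕ 05) ⊕ 6e = 3b ⊕ 6e = 55
byte 3: (44 ⊕ 65) ⊕ 67 = 21 ⊕ 67 = 46
byte 4: (0e ⊕ a9) ⊕ 20 = a7 ⊕ 20 = 87
byte 5: (43 ⊕ 5d) ⊕ 2d = 1e ⊕ 2d = 33
byte 6: (43 ⊕ ac) ⊕ 63 = ef ⊕ 63 = 8c
byte 7: (ce ⊕ a1) ⊕ 20 = 6f ⊕ 20 = 4f
byte 8: (43 ⊕ b8) ⊕ 55 = fb ⊕ 55 = ae
byte 9: (b8 ⊕ 6e) ⊕ 73 = d6 ⊕ 73 = a5
byte 10: (bf ⊕ 09) ⊕ 65 = b6 ⊕ 65 = d3
byte 11: (b5 ⊕ 58) ⊕ 72 = ed ⊕ 72 = 9f
byte 12: (84 ⊕ 27) ⊕ 3a = a3 ⊕ 3a = 99
byte 13: (99 ⊕ b4) ⊕ 20 = 2d ⊕ 20 = 0d

00101000 10000000 01010101 01000110 10000111 00110011 10001100 01001111 10101110 10100101 11010011 10011111 10011001 00001101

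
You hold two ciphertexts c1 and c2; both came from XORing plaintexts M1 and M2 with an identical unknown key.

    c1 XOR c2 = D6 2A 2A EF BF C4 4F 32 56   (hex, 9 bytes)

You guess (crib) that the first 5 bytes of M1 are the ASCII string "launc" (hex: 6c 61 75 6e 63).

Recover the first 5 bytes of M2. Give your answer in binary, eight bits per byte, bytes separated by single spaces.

10111010 01001011 01011111 10000001 11011100

Since c1 ⊕ c2 = M1 ⊕ M2, XORing with the guessed M1 bytes yields the corresponding M2 bytes: M2 = (c1 ⊕ c2) ⊕ M1.
11010110 ⊕ 01101100 = 10111010
00101010 ⊕ 01100001 = 01001011
00101010 ⊕ 01110101 = 01011111
11101111 ⊕ 01101110 = 10000001
10111111 ⊕ 01100011 = 11011100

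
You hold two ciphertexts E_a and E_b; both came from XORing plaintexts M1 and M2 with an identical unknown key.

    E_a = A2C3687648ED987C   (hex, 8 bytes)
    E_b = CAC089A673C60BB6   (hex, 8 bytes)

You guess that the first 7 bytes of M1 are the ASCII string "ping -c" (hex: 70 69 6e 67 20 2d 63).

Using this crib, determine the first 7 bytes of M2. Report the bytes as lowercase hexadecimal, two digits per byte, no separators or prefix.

First, E_a ⊕ E_b = (M1 ⊕ K) ⊕ (M2 ⊕ K) = M1 ⊕ M2, so the key drops out. Then M2 = (M1 ⊕ M2) ⊕ M1 over the first 7 bytes.
byte 0: (a2 ^ ca) ^ 70 = 68 ^ 70 = 18
byte 1: (c3 ^ c0) ^ 69 = 03 ^ 69 = 6a
byte 2: (68 ^ 89) ^ 6e = e1 ^ 6e = 8f
byte 3: (76 ^ a6) ^ 67 = d0 ^ 67 = b7
byte 4: (48 ^ 73) ^ 20 = 3b ^ 20 = 1b
byte 5: (ed ^ c6) ^ 2d = 2b ^ 2d = 06
byte 6: (98 ^ 0b) ^ 63 = 93 ^ 63 = f0

186a8fb71b06f0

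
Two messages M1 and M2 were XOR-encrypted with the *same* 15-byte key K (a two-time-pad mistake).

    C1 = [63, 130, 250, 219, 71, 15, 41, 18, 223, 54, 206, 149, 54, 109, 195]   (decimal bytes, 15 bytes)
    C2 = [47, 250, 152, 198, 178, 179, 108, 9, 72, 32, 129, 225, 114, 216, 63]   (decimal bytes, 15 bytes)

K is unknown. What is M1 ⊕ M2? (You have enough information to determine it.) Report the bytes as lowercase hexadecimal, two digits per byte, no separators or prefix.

C1 ⊕ C2 = (M1 ⊕ K) ⊕ (M2 ⊕ K) = M1 ⊕ M2 — the shared key cancels under XOR.
byte 0: 3f ^ 2f = 10
byte 1: 82 ^ fa = 78
byte 2: fa ^ 98 = 62
byte 3: db ^ c6 = 1d
byte 4: 47 ^ b2 = f5
byte 5: 0f ^ b3 = bc
byte 6: 29 ^ 6c = 45
byte 7: 12 ^ 09 = 1b
byte 8: df ^ 48 = 97
byte 9: 36 ^ 20 = 16
byte 10: ce ^ 81 = 4f
byte 11: 95 ^ e1 = 74
byte 12: 36 ^ 72 = 44
byte 13: 6d ^ d8 = b5
byte 14: c3 ^ 3f = fc

1078621df5bc451b97164f7444b5fc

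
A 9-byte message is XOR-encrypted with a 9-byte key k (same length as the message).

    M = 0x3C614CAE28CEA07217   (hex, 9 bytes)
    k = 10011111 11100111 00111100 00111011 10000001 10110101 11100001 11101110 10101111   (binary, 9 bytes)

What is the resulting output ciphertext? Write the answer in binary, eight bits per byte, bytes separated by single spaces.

XOR is its own inverse, so applying the key byte-wise gives the result directly.
byte 0: 3c ⊕ 9f = a3
byte 1: 61 ⊕ e7 = 86
byte 2: 4c ⊕ 3c = 70
byte 3: ae ⊕ 3b = 95
byte 4: 28 ⊕ 81 = a9
byte 5: ce ⊕ b5 = 7b
byte 6: a0 ⊕ e1 = 41
byte 7: 72 ⊕ ee = 9c
byte 8: 17 ⊕ af = b8

10100011 10000110 01110000 10010101 10101001 01111011 01000001 10011100 10111000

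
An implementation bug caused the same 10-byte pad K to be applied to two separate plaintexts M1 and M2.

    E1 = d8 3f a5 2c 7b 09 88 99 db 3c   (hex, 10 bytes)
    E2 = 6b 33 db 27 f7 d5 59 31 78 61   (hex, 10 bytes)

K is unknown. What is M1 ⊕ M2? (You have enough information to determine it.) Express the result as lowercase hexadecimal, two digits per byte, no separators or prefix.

b30c7e0b8cdcd1a8a35d

E1 ⊕ E2 = (M1 ⊕ K) ⊕ (M2 ⊕ K) = M1 ⊕ M2 — the shared key cancels under XOR.
216 ^ 107 = 179
 63 ^  51 =  12
165 ^ 219 = 126
 44 ^  39 =  11
123 ^ 247 = 140
  9 ^ 213 = 220
136 ^  89 = 209
153 ^  49 = 168
219 ^ 120 = 163
 60 ^  97 =  93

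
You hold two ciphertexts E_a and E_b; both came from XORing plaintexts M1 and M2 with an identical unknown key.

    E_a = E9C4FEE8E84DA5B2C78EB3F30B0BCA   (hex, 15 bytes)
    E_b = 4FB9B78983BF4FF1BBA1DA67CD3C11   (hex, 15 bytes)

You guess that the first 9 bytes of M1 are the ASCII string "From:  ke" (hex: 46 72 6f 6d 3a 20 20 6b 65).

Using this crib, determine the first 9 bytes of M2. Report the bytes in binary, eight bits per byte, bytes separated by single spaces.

First, E_a ⊕ E_b = (M1 ⊕ K) ⊕ (M2 ⊕ K) = M1 ⊕ M2, so the key drops out. Then M2 = (M1 ⊕ M2) ⊕ M1 over the first 9 bytes.
byte 0: (e9 ⊕ 4f) ⊕ 46 = a6 ⊕ 46 = e0
byte 1: (c4 ⊕ b9) ⊕ 72 = 7d ⊕ 72 = 0f
byte 2: (fe ⊕ b7) ⊕ 6f = 49 ⊕ 6f = 26
byte 3: (e8 ⊕ 89) ⊕ 6d = 61 ⊕ 6d = 0c
byte 4: (e8 ⊕ 83) ⊕ 3a = 6b ⊕ 3a = 51
byte 5: (4d ⊕ bf) ⊕ 20 = f2 ⊕ 20 = d2
byte 6: (a5 ⊕ 4f) ⊕ 20 = ea ⊕ 20 = ca
byte 7: (b2 ⊕ f1) ⊕ 6b = 43 ⊕ 6b = 28
byte 8: (c7 ⊕ bb) ⊕ 65 = 7c ⊕ 65 = 19

11100000 00001111 00100110 00001100 01010001 11010010 11001010 00101000 00011001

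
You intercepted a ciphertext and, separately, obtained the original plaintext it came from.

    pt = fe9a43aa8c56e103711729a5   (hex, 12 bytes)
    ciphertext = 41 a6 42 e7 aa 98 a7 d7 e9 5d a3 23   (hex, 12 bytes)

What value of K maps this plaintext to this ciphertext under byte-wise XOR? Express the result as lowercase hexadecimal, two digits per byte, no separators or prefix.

bf3c014d26ce46d4984a8a86

Since ciphertext = pt ⊕ K, XORing both sides with pt gives K = pt ⊕ ciphertext.
fe ⊕ 41 = bf
9a ⊕ a6 = 3c
43 ⊕ 42 = 01
aa ⊕ e7 = 4d
8c ⊕ aa = 26
56 ⊕ 98 = ce
e1 ⊕ a7 = 46
03 ⊕ d7 = d4
71 ⊕ e9 = 98
17 ⊕ 5d = 4a
29 ⊕ a3 = 8a
a5 ⊕ 23 = 86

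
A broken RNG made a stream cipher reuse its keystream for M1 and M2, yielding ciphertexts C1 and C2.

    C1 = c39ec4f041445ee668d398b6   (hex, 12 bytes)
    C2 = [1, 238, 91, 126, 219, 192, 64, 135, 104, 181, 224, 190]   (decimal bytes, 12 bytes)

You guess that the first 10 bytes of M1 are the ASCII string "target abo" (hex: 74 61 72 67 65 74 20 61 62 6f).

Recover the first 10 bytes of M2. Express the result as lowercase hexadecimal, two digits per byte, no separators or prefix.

b611ede9fff03e006209

First, C1 ⊕ C2 = (M1 ⊕ K) ⊕ (M2 ⊕ K) = M1 ⊕ M2, so the key drops out. Then M2 = (M1 ⊕ M2) ⊕ M1 over the first 10 bytes.
byte 0: (c3 ^ 01) ^ 74 = c2 ^ 74 = b6
byte 1: (9e ^ ee) ^ 61 = 70 ^ 61 = 11
byte 2: (c4 ^ 5b) ^ 72 = 9f ^ 72 = ed
byte 3: (f0 ^ 7e) ^ 67 = 8e ^ 67 = e9
byte 4: (41 ^ db) ^ 65 = 9a ^ 65 = ff
byte 5: (44 ^ c0) ^ 74 = 84 ^ 74 = f0
byte 6: (5e ^ 40) ^ 20 = 1e ^ 20 = 3e
byte 7: (e6 ^ 87) ^ 61 = 61 ^ 61 = 00
byte 8: (68 ^ 68) ^ 62 = 00 ^ 62 = 62
byte 9: (d3 ^ b5) ^ 6f = 66 ^ 6f = 09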